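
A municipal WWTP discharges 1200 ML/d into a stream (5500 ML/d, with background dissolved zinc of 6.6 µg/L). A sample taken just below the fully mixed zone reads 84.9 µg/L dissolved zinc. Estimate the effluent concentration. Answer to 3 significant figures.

Mass balance: 5500·6.600 + 1200·Cₑ = 6700·84.90
→ Cₑ = (6700·84.90 − 5500·6.600) / 1200 = 443.8 µg/L.

444 µg/L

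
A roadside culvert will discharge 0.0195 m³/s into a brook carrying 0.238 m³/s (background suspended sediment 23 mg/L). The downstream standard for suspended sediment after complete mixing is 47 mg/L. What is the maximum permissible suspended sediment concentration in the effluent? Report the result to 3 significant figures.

340 mg/L

At the limit, (Qr·Cr + Qe·Cₑ)/(Qr + Qe) = 47:
Cₑ = (0.2575·47 − 0.2380·23.00) / 0.01950 = 339.9 mg/L.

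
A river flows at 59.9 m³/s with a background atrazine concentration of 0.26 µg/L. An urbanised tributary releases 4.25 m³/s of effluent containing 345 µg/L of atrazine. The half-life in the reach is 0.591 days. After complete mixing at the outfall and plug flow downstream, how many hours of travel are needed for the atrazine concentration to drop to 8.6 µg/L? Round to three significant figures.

20.2 h

After mixing, C = (59.90·0.2600 + 4.250·345.0) / 64.15 = 1482/64.15 = 23.10 µg/L.
Half-life 0.591 d → k = ln 2 / 0.591 = 1.173 d⁻¹.
23.10·exp(−k·t) = 8.6 → t = ln(23.10/8.6)/k = 72790 s = 20.22 h.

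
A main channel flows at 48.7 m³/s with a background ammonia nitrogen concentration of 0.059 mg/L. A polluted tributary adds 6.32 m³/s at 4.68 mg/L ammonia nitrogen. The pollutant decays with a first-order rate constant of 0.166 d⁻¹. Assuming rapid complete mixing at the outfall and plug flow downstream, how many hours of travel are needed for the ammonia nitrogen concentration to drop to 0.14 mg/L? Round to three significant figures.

Flow-weighted average: C = (48.70·0.05900 + 6.320·4.680) / 55.02 = 32.45/55.02 = 0.5898 mg/L.
0.5898·exp(−k·t) = 0.14 → t = ln(0.5898/0.14)/k = 748500 s = 207.9 h.

208 h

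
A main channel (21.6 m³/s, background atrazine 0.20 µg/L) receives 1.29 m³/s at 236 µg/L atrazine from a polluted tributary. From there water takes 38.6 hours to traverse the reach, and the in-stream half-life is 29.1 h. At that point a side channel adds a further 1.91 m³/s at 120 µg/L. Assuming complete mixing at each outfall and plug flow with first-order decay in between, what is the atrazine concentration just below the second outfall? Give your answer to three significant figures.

Mixed concentration C = ΣQC/ΣQ = (21.60·0.2000 + 1.290·236.0) / 22.89 = 308.8/22.89 = 13.49 µg/L; combined flow 22.89 m³/s.
Half-life 29.1 h → k = ln 2 / 29.1 = 0.02382 h⁻¹ = 0.5717 d⁻¹.
Decay over the reach: 13.49·exp(−kt) = 13.49·0.3987 = 5.379 µg/L.
At the second outfall, C = (22.89·5.379 + 1.910·120.0) / (22.89 + 1.910) = 14.21 µg/L.

14.2 µg/L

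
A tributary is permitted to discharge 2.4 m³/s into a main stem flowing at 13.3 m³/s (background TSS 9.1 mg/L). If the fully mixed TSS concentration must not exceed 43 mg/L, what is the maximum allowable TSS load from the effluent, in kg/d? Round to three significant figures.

Mass balance at the limit: 13.30·9.100 + 2.400·Cₑ = 15.70·43 → Cₑ = 230.9 mg/L.
Load = 2.400 m³/s × 230.9 g/m³ × 86 400 s/d = 47870 kg/d.

47900 kg/d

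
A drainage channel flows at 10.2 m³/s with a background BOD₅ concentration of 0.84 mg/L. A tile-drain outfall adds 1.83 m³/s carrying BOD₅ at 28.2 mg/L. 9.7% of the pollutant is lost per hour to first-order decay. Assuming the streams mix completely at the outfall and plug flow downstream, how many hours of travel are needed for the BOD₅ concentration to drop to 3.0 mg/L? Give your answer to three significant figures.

5.01 h

Mass balance: C = (10.20·0.8400 + 1.830·28.20) / 12.03 = 60.17/12.03 = 5.002 mg/L.
9.7%/h lost → k = −ln(1 − 0.097) = 0.1020 h⁻¹.
5.002·exp(−k·t) = 3.0 → t = ln(5.002/3.0)/k = 18040 s = 5.010 h.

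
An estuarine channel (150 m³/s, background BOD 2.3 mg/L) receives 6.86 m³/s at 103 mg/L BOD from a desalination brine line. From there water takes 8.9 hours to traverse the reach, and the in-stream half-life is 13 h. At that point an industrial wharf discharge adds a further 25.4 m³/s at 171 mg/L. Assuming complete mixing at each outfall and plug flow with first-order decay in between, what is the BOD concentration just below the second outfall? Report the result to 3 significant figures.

After mixing, C = (150.0·2.300 + 6.860·103.0) / 156.9 = 1052/156.9 = 6.704 mg/L; combined flow 156.9 m³/s.
Half-life 13 h → k = ln 2 / 13 = 0.05332 h⁻¹ = 1.280 d⁻¹.
Decay over the reach: 6.704·exp(−kt) = 6.704·0.6222 = 4.171 mg/L.
At the second outfall, C = (156.9·4.171 + 25.40·171.0) / (156.9 + 25.40) = 27.42 mg/L.

27.4 mg/L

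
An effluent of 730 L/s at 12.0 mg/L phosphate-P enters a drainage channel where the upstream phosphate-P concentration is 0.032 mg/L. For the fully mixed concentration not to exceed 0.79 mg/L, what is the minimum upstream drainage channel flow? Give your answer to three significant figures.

10800 L/s

Set C_mix = 0.79: (Q·0.03200 + 730.0·12.00) / (Q + 730.0) = 0.79
→ Q = 730.0·(12.00 − 0.79)/(0.79 − 0.03200) = 10800 L/s.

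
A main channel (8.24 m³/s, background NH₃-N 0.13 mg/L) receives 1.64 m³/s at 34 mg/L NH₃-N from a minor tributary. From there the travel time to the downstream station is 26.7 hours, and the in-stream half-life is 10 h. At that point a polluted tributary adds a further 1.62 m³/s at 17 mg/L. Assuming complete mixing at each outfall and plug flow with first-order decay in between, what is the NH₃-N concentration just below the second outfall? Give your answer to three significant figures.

Flow-weighted average: C = (8.240·0.1300 + 1.640·34.00) / 9.880 = 56.83/9.880 = 5.752 mg/L; combined flow 9.880 m³/s.
Half-life 10 h → k = ln 2 / 10 = 0.06931 h⁻¹ = 1.664 d⁻¹.
First-order decay: C = 5.752·exp(−k·t) = 5.752·0.1571 = 0.9038 mg/L.
Second outfall: C = (9.880·0.9038 + 1.620·17.00)/11.50 = 3.171 mg/L.

3.17 mg/L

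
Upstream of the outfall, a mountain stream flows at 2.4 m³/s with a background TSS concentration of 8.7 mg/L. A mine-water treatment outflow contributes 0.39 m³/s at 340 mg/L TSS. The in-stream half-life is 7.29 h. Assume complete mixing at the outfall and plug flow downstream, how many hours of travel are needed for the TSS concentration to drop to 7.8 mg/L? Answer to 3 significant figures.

20.5 h

Mass balance: C = (2.400·8.700 + 0.3900·340.0) / 2.790 = 153.5/2.790 = 55.01 mg/L.
Half-life 7.29 h → k = ln 2 / 7.29 = 0.09508 h⁻¹ = 2.282 d⁻¹.
55.01·exp(−k·t) = 7.8 → t = ln(55.01/7.8)/k = 73960 s = 20.54 h.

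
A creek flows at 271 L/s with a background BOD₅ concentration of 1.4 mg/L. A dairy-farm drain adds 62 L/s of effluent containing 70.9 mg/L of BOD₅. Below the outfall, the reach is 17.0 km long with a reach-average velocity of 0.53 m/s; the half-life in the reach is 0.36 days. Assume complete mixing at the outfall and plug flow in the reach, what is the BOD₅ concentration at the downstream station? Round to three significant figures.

7.02 mg/L

Flow-weighted average: C = (271.0·1.400 + 62.00·70.90) / 333.0 = 4775/333.0 = 14.34 mg/L.
Travel time t = 17.0·1000 / 0.53 = 32080 s = 8.910 h.
Half-life 0.36 d → k = ln 2 / 0.36 = 1.925 d⁻¹.
First-order decay: C = 14.34·exp(−k·t) = 14.34·0.4893 = 7.016 mg/L.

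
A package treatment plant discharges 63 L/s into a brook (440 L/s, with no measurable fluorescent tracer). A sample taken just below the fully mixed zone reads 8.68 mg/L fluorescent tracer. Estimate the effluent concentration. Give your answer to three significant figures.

Mass balance: 440.0·0 + 63.00·Cₑ = 503.0·8.680
→ Cₑ = (503.0·8.680 − 440.0·0) / 63.00 = 69.30 mg/L.

69.3 mg/L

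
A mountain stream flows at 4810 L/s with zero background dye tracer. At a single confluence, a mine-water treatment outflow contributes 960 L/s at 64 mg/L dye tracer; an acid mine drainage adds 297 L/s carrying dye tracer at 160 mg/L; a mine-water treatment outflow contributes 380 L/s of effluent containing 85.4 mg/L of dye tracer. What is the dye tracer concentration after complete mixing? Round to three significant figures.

21.9 mg/L

Flow-weighted average: C = (4810·0 + 960.0·64.00 + 297.0·160.0 + 380.0·85.40) / 6447 = 141400/6447 = 21.93 mg/L.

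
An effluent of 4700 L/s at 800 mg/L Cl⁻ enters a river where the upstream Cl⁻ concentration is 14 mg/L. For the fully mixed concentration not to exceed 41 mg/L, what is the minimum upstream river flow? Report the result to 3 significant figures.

Set C_mix = 41: (Q·14.00 + 4700·800.0) / (Q + 4700) = 41
→ Q = 4700·(800.0 − 41)/(41 − 14.00) = 132100 L/s.

132000 L/s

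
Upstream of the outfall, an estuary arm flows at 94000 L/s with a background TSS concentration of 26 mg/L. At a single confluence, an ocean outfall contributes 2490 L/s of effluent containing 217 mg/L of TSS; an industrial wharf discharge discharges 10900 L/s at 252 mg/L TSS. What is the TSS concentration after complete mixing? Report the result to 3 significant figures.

Mass balance: C = (94000·26.00 + 2490·217.0 + 10900·252.0) / 107400 = 5731000/107400 = 53.37 mg/L.

53.4 mg/L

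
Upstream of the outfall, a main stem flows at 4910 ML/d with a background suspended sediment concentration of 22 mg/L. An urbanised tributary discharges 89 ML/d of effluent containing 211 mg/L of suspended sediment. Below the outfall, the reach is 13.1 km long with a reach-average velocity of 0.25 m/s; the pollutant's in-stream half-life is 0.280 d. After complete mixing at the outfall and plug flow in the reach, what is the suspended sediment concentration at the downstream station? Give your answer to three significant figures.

Conservation of mass: C = (4910·22.00 + 89.00·211.0) / 4999 = 126800/4999 = 25.36 mg/L.
Travel time t = 13.1·1000 / 0.25 = 52400 s = 14.56 h.
Half-life 0.280 d → k = ln 2 / 0.280 = 2.476 d⁻¹.
Applying C = C₀e^(−kt): 25.36 × 0.2228 = 5.652 mg/L.

5.65 mg/L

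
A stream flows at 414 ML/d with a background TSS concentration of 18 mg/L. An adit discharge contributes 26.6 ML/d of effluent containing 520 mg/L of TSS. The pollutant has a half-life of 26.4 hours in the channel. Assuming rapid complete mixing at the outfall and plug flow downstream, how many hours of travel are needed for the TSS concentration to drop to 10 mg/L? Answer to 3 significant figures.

60.0 h

Conservation of mass: C = (414.0·18.00 + 26.60·520.0) / 440.6 = 21280/440.6 = 48.31 mg/L.
Half-life 26.4 h → k = ln 2 / 26.4 = 0.02626 h⁻¹ = 0.6301 d⁻¹.
48.31·exp(−k·t) = 10 → t = ln(48.31/10)/k = 216000 s = 59.99 h.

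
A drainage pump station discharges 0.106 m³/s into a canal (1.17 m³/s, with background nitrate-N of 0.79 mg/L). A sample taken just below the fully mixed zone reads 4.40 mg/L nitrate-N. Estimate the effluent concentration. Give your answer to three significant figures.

44.2 mg/L

Mass balance: 1.170·0.7900 + 0.1060·Cₑ = 1.276·4.400
→ Cₑ = (1.276·4.400 − 1.170·0.7900) / 0.1060 = 44.25 mg/L.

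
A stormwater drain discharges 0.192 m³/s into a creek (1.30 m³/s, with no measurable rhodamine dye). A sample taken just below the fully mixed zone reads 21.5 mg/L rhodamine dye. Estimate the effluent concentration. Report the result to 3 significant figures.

167 mg/L

Mass balance: 1.300·0 + 0.1920·Cₑ = 1.492·21.50
→ Cₑ = (1.492·21.50 − 1.300·0) / 0.1920 = 167.1 mg/L.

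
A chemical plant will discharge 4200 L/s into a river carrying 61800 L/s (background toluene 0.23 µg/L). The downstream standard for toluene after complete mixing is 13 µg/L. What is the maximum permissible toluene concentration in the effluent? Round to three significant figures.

201 µg/L

At the limit, (Qr·Cr + Qe·Cₑ)/(Qr + Qe) = 13:
Cₑ = (66000·13 − 61800·0.2300) / 4200 = 200.9 µg/L.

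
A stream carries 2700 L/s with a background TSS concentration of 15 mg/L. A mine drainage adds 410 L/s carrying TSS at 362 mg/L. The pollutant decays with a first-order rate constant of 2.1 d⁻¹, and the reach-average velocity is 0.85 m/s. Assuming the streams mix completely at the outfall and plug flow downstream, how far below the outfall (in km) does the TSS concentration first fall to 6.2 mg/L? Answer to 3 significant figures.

Flow-weighted average: C = (2700·15.00 + 410.0·362.0) / 3110 = 188900/3110 = 60.75 mg/L.
Set 60.75·exp(−k·t) = 6.2 → t = ln(60.75/6.2)/k = 93890 s = 26.08 h.
Distance = v·t = 0.85·93890 = 79810 m = 79.81 km.

79.8 km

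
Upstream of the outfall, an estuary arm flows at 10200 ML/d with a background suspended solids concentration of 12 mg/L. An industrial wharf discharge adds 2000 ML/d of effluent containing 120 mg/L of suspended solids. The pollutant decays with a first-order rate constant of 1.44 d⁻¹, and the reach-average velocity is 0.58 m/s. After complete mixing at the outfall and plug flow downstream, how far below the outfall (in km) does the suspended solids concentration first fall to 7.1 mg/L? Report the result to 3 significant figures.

After mixing, C = (10200·12.00 + 2000·120.0) / 12200 = 362400/12200 = 29.70 mg/L.
Set 29.70·exp(−k·t) = 7.1 → t = ln(29.70/7.1)/k = 85870 s = 23.85 h.
Distance = v·t = 0.58·85870 = 49810 m = 49.81 km.

49.8 km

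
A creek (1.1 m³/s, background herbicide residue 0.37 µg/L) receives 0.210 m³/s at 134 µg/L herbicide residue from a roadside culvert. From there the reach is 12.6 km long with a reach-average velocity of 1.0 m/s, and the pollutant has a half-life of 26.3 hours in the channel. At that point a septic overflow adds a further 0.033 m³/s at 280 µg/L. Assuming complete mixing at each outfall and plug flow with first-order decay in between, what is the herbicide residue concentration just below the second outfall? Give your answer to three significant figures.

Mass balance: C = (1.100·0.3700 + 0.2100·134.0) / 1.310 = 28.55/1.310 = 21.79 µg/L; combined flow 1.310 m³/s.
Travel time t = 12.6·1000 / 1.0 = 12600 s = 3.500 h.
Half-life 26.3 h → k = ln 2 / 26.3 = 0.02636 h⁻¹ = 0.6325 d⁻¹.
Decay over the reach: 21.79·exp(−kt) = 21.79·0.9119 = 19.87 µg/L.
At the second outfall, C = (1.310·19.87 + 0.03300·280.0) / (1.310 + 0.03300) = 26.26 µg/L.

26.3 µg/L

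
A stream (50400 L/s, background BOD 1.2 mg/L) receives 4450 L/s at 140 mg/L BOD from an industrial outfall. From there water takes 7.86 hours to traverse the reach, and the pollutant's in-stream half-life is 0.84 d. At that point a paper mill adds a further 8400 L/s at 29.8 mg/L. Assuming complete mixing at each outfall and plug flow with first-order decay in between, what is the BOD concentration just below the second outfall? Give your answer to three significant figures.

Conservation of mass: C = (50400·1.200 + 4450·140.0) / 54850 = 683500/54850 = 12.46 mg/L; combined flow 54850 L/s.
Half-life 0.84 d → k = ln 2 / 0.84 = 0.8252 d⁻¹.
After decay, C = 12.46 × e^(−kt) = 12.46 × 0.7632 = 9.510 mg/L.
Second outfall: C = (54850·9.510 + 8400·29.80)/63250 = 12.20 mg/L.

12.2 mg/L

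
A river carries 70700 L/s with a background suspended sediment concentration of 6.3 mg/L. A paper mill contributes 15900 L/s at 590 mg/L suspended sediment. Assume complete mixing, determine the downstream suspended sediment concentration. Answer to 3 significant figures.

Conservation of mass: C = (70700·6.300 + 15900·590.0) / 86600 = 9826000/86600 = 113.5 mg/L.

113 mg/L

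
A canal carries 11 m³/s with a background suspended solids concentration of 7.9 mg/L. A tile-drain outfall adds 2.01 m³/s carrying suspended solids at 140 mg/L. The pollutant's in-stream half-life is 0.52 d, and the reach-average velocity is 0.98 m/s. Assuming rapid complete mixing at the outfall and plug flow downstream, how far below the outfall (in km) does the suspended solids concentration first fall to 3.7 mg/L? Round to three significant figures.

Flow-weighted average: C = (11.00·7.900 + 2.010·140.0) / 13.01 = 368.3/13.01 = 28.31 mg/L.
Half-life 0.52 d → k = ln 2 / 0.52 = 1.333 d⁻¹.
Set 28.31·exp(−k·t) = 3.7 → t = ln(28.31/3.7)/k = 131900 s = 36.64 h.
Distance = v·t = 0.98·131900 = 129300 m = 129.3 km.

129 km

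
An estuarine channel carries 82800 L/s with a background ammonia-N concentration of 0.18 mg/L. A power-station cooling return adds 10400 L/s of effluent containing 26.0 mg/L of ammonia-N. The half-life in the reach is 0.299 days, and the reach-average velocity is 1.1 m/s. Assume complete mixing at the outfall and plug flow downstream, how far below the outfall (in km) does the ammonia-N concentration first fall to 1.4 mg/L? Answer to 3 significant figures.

Flow-weighted average: C = (82800·0.1800 + 10400·26.00) / 93200 = 285300/93200 = 3.061 mg/L.
Half-life 0.299 d → k = ln 2 / 0.299 = 2.318 d⁻¹.
Set 3.061·exp(−k·t) = 1.4 → t = ln(3.061/1.4)/k = 29160 s = 8.099 h.
Distance = v·t = 1.1·29160 = 32070 m = 32.07 km.

32.1 km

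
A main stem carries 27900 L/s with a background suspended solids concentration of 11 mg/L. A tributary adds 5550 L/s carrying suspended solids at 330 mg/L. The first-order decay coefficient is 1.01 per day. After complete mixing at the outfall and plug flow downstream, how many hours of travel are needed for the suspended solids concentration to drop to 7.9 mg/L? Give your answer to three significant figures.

49.7 h

Mass balance: C = (27900·11.00 + 5550·330.0) / 33450 = 2138000/33450 = 63.93 mg/L.
63.93·exp(−k·t) = 7.9 → t = ln(63.93/7.9)/k = 178900 s = 49.68 h.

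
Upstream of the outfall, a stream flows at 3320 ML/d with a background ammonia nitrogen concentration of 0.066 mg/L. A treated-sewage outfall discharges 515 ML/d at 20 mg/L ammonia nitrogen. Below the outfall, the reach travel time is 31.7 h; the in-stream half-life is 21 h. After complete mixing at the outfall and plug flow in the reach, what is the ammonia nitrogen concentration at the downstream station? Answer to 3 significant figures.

0.963 mg/L

Conservation of mass: C = (3320·0.06600 + 515.0·20.00) / 3835 = 10520/3835 = 2.743 mg/L.
Half-life 21 h → k = ln 2 / 21 = 0.03301 h⁻¹ = 0.7922 d⁻¹.
After decay, C = 2.743 × e^(−kt) = 2.743 × 0.3512 = 0.9634 mg/L.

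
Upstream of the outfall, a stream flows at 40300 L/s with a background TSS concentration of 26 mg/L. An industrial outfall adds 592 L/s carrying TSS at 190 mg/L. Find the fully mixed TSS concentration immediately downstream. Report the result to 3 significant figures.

Mixed concentration C = ΣQC/ΣQ = (40300·26.00 + 592.0·190.0) / 40890 = 1160000/40890 = 28.37 mg/L.

28.4 mg/L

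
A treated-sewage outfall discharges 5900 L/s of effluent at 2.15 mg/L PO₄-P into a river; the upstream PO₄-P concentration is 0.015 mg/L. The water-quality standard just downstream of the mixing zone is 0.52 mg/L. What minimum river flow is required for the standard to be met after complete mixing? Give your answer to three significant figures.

19000 L/s

Set C_mix = 0.52: (Q·0.01500 + 5900·2.150) / (Q + 5900) = 0.52
→ Q = 5900·(2.150 − 0.52)/(0.52 − 0.01500) = 19040 L/s.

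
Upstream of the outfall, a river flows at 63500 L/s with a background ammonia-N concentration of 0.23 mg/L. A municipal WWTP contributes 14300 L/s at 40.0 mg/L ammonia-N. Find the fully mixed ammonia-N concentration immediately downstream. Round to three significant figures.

After mixing, C = (63500·0.2300 + 14300·40.00) / 77800 = 586600/77800 = 7.540 mg/L.

7.54 mg/L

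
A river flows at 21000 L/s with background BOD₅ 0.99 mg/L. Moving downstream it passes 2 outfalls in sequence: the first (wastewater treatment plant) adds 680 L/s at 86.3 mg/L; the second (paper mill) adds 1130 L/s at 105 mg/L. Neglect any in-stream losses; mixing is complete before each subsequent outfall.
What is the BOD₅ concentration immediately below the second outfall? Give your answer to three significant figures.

Outfall 1: combined Q = 21680 L/s; C = (21000·0.9900 + 680.0·86.30)/21680 = 3.666 mg/L.
Outfall 2: combined Q = 22810 L/s; C = (21680·3.666 + 1130·105.0)/22810 = 8.686 mg/L.

8.69 mg/L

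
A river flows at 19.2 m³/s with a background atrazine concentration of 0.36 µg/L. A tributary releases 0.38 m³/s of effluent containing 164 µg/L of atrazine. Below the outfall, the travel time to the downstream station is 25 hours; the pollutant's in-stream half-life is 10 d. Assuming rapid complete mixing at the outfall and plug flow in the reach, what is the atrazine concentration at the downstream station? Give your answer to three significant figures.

3.29 µg/L

Mass balance: C = (19.20·0.3600 + 0.3800·164.0) / 19.58 = 69.23/19.58 = 3.536 µg/L.
Half-life 10 d → k = ln 2 / 10 = 0.06931 d⁻¹.
Decay over the reach: 3.536·exp(−kt) = 3.536·0.9303 = 3.290 µg/L.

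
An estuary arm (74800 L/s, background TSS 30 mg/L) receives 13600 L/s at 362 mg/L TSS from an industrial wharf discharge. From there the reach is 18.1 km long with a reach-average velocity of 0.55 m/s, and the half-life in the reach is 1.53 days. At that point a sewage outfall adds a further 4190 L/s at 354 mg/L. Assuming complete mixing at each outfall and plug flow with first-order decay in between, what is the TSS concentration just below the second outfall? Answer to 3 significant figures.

Conservation of mass: C = (74800·30.00 + 13600·362.0) / 88400 = 7167000/88400 = 81.08 mg/L; combined flow 88400 L/s.
Travel time t = 18.1·1000 / 0.55 = 32910 s = 9.141 h.
Half-life 1.53 d → k = ln 2 / 1.53 = 0.4530 d⁻¹.
Applying C = C₀e^(−kt): 81.08 × 0.8415 = 68.23 mg/L.
Second outfall: C = (88400·68.23 + 4190·354.0)/92590 = 81.16 mg/L.

81.2 mg/L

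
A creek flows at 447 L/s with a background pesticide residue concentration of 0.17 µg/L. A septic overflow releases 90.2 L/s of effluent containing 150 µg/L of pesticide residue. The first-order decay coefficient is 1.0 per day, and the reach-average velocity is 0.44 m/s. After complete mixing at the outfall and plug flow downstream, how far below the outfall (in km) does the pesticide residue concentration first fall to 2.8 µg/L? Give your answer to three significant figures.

83.7 km

Conservation of mass: C = (447.0·0.1700 + 90.20·150.0) / 537.2 = 13610/537.2 = 25.33 µg/L.
Set 25.33·exp(−k·t) = 2.8 → t = ln(25.33/2.8)/k = 190300 s = 52.85 h.
Distance = v·t = 0.44·190300 = 83720 m = 83.72 km.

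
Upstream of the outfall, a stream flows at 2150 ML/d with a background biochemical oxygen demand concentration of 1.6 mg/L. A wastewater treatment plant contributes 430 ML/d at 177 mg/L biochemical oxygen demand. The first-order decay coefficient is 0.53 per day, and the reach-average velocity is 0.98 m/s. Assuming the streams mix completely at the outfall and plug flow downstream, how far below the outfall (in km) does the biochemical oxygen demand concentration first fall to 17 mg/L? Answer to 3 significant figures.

Flow-weighted average: C = (2150·1.600 + 430.0·177.0) / 2580 = 79550/2580 = 30.83 mg/L.
Set 30.83·exp(−k·t) = 17 → t = ln(30.83/17)/k = 97060 s = 26.96 h.
Distance = v·t = 0.98·97060 = 95120 m = 95.12 km.

95.1 km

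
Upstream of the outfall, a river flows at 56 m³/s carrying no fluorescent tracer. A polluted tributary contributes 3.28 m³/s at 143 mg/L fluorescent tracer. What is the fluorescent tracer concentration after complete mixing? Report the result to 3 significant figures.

Conservation of mass: C = (56.00·0 + 3.280·143.0) / 59.28 = 469.0/59.28 = 7.912 mg/L.

7.91 mg/L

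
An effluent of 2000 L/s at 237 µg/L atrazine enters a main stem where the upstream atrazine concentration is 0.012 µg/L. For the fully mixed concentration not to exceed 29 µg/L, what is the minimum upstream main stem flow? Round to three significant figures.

14400 L/s

Set C_mix = 29: (Q·0.01200 + 2000·237.0) / (Q + 2000) = 29
→ Q = 2000·(237.0 − 29)/(29 − 0.01200) = 14350 L/s.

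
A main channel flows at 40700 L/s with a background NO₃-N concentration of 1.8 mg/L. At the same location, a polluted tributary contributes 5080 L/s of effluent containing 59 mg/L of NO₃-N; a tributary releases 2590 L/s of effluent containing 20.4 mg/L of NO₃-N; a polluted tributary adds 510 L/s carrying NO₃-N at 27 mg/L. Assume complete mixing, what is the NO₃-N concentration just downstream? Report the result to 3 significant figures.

After mixing, C = (40700·1.800 + 5080·59.00 + 2590·20.40 + 510.0·27.00) / 48880 = 439600/48880 = 8.993 mg/L.

8.99 mg/L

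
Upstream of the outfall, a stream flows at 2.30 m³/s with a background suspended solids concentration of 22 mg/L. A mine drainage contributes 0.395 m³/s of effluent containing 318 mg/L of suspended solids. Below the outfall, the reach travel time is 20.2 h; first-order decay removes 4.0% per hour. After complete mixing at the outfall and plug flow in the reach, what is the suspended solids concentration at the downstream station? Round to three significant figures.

Mass balance: C = (2.300·22.00 + 0.3950·318.0) / 2.695 = 176.2/2.695 = 65.38 mg/L.
4.0%/h lost → k = −ln(1 − 0.04) = 0.04082 h⁻¹.
After decay, C = 65.38 × e^(−kt) = 65.38 × 0.4384 = 28.66 mg/L.

28.7 mg/L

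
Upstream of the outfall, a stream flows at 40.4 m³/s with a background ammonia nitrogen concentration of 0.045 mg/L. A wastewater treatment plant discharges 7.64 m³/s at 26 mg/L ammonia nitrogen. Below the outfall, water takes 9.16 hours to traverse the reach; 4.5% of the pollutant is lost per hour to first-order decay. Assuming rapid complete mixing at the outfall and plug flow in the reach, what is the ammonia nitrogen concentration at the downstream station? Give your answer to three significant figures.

2.74 mg/L

Conservation of mass: C = (40.40·0.04500 + 7.640·26.00) / 48.04 = 200.5/48.04 = 4.173 mg/L.
4.5%/h lost → k = −ln(1 − 0.045) = 0.04604 h⁻¹.
First-order decay: C = 4.173·exp(−k·t) = 4.173·0.6559 = 2.737 mg/L.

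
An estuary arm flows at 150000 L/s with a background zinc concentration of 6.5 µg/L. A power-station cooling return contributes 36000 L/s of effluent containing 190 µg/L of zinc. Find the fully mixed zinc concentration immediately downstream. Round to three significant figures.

42.0 µg/L

After mixing, C = (150000·6.500 + 36000·190.0) / 186000 = 7815000/186000 = 42.02 µg/L.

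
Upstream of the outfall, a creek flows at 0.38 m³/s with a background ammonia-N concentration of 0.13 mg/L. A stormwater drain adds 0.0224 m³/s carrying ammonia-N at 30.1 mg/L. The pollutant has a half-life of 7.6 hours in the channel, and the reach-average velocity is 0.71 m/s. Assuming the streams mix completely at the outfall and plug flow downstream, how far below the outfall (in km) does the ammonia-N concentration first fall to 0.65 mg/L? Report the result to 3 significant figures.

Mass balance: C = (0.3800·0.1300 + 0.02240·30.10) / 0.4024 = 0.7236/0.4024 = 1.798 mg/L.
Half-life 7.6 h → k = ln 2 / 7.6 = 0.09120 h⁻¹ = 2.189 d⁻¹.
Set 1.798·exp(−k·t) = 0.65 → t = ln(1.798/0.65)/k = 40170 s = 11.16 h.
Distance = v·t = 0.71·40170 = 28520 m = 28.52 km.

28.5 km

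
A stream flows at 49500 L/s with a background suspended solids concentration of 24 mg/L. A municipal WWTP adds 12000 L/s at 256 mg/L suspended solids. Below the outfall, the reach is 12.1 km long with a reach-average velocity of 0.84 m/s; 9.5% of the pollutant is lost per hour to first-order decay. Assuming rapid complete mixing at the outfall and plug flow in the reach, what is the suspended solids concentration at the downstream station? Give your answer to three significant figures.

46.5 mg/L

After mixing, C = (49500·24.00 + 12000·256.0) / 61500 = 4260000/61500 = 69.27 mg/L.
Travel time t = 12.1·1000 / 0.84 = 14400 s = 4.001 h.
9.5%/h lost → k = −ln(1 − 0.095) = 0.09982 h⁻¹.
First-order decay: C = 69.27·exp(−k·t) = 69.27·0.6707 = 46.46 mg/L.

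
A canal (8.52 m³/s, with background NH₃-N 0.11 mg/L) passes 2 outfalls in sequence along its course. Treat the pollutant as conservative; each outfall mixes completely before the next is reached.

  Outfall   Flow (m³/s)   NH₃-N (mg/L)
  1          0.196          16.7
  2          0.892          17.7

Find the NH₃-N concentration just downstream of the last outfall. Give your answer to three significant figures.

Outfall 1: combined Q = 8.716 m³/s; C = (8.520·0.1100 + 0.1960·16.70)/8.716 = 0.4831 mg/L.
Outfall 2: combined Q = 9.608 m³/s; C = (8.716·0.4831 + 0.8920·17.70)/9.608 = 2.081 mg/L.

2.08 mg/L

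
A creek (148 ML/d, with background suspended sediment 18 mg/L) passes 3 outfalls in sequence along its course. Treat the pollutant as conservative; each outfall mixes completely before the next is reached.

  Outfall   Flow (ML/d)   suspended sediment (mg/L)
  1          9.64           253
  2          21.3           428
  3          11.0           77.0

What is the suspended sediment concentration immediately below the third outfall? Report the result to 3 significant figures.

79.3 mg/L

After outfall 1: Q = 148.0 + 9.640 = 157.6 ML/d; C = (148.0·18.00 + 9.640·253.0)/157.6 = 32.37 mg/L.
After outfall 2: Q = 157.6 + 21.30 = 178.9 ML/d; C = (157.6·32.37 + 21.30·428.0)/178.9 = 79.46 mg/L.
After outfall 3: Q = 178.9 + 11.00 = 189.9 ML/d; C = (178.9·79.46 + 11.00·77.00)/189.9 = 79.32 mg/L.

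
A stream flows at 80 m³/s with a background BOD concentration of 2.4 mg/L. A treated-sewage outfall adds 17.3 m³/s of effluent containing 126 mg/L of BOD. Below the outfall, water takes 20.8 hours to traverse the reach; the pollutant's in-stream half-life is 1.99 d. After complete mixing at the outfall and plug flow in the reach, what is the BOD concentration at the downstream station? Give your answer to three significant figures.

Conservation of mass: C = (80.00·2.400 + 17.30·126.0) / 97.30 = 2372/97.30 = 24.38 mg/L.
Half-life 1.99 d → k = ln 2 / 1.99 = 0.3483 d⁻¹.
Decay over the reach: 24.38·exp(−kt) = 24.38·0.7394 = 18.02 mg/L.

18.0 mg/L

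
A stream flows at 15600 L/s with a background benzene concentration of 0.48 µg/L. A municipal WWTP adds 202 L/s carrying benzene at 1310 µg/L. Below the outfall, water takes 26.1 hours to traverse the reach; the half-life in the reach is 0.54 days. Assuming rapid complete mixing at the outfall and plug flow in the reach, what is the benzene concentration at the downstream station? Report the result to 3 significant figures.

4.26 µg/L

Flow-weighted average: C = (15600·0.4800 + 202.0·1310) / 15800 = 272100/15800 = 17.22 µg/L.
Half-life 0.54 d → k = ln 2 / 0.54 = 1.284 d⁻¹.
Applying C = C₀e^(−kt): 17.22 × 0.2476 = 4.264 µg/L.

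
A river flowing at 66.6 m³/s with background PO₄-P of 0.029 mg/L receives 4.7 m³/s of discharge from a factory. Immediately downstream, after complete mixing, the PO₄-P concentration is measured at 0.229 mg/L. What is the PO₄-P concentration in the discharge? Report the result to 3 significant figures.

3.06 mg/L

Mass balance: 66.60·0.02900 + 4.700·Cₑ = 71.30·0.2290
→ Cₑ = (71.30·0.2290 − 66.60·0.02900) / 4.700 = 3.063 mg/L.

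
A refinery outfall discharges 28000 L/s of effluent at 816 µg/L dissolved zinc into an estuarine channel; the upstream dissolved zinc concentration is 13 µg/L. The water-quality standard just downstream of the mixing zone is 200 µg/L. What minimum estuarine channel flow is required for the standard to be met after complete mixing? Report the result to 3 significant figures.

Set C_mix = 200: (Q·13.00 + 28000·816.0) / (Q + 28000) = 200
→ Q = 28000·(816.0 − 200)/(200 − 13.00) = 92240 L/s.

92200 L/s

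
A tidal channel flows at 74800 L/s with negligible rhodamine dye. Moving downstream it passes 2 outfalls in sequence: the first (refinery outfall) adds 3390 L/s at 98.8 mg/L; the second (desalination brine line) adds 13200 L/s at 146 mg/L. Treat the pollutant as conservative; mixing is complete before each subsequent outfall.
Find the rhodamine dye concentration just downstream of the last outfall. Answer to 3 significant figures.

24.8 mg/L

Outfall 1: combined Q = 78190 L/s; C = (74800·0 + 3390·98.80)/78190 = 4.284 mg/L.
Outfall 2: combined Q = 91390 L/s; C = (78190·4.284 + 13200·146.0)/91390 = 24.75 mg/L.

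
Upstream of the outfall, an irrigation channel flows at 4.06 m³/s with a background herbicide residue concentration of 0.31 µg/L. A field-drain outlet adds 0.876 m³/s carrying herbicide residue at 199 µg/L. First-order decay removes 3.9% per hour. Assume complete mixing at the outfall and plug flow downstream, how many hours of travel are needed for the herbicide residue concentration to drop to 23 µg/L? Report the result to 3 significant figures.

11.0 h

Conservation of mass: C = (4.060·0.3100 + 0.8760·199.0) / 4.936 = 175.6/4.936 = 35.57 µg/L.
3.9%/h lost → k = −ln(1 − 0.039) = 0.03978 h⁻¹.
35.57·exp(−k·t) = 23 → t = ln(35.57/23)/k = 39460 s = 10.96 h.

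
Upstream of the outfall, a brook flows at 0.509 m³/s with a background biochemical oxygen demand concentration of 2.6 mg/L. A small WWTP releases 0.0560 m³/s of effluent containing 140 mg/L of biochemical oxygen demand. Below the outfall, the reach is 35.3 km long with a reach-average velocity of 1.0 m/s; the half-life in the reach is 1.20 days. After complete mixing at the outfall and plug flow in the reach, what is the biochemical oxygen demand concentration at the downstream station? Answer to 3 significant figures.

12.8 mg/L

Mass balance: C = (0.5090·2.600 + 0.05600·140.0) / 0.5650 = 9.163/0.5650 = 16.22 mg/L.
Travel time t = 35.3·1000 / 1.0 = 35300 s = 9.806 h.
Half-life 1.20 d → k = ln 2 / 1.20 = 0.5776 d⁻¹.
Applying C = C₀e^(−kt): 16.22 × 0.7898 = 12.81 mg/L.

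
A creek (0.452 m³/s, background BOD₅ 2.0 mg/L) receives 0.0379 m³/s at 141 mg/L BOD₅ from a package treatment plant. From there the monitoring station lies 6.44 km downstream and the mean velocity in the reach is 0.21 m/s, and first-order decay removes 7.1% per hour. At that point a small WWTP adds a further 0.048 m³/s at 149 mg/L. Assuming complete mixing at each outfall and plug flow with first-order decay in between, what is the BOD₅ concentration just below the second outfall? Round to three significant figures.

Mass balance: C = (0.4520·2.000 + 0.03790·141.0) / 0.4899 = 6.248/0.4899 = 12.75 mg/L; combined flow 0.4899 m³/s.
Travel time t = 6.44·1000 / 0.21 = 30670 s = 8.519 h.
7.1%/h lost → k = −ln(1 − 0.071) = 0.07365 h⁻¹.
Decay over the reach: 12.75·exp(−kt) = 12.75·0.5340 = 6.810 mg/L.
Second outfall: C = (0.4899·6.810 + 0.04800·149.0)/0.5379 = 19.50 mg/L.

19.5 mg/L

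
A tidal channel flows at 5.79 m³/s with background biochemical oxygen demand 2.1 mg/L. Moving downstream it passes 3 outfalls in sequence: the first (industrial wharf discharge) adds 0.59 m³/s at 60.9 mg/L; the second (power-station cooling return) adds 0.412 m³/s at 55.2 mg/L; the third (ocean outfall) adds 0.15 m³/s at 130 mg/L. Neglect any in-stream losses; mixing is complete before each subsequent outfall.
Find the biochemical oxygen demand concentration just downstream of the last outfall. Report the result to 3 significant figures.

13.0 mg/L

Below outfall 1: Q → 6.380 m³/s, C = (5.790·2.100 + 0.5900·60.90)/6.380 = 7.538 mg/L.
Below outfall 2: Q → 6.792 m³/s, C = (6.380·7.538 + 0.4120·55.20)/6.792 = 10.43 mg/L.
Below outfall 3: Q → 6.942 m³/s, C = (6.792·10.43 + 0.1500·130.0)/6.942 = 13.01 mg/L.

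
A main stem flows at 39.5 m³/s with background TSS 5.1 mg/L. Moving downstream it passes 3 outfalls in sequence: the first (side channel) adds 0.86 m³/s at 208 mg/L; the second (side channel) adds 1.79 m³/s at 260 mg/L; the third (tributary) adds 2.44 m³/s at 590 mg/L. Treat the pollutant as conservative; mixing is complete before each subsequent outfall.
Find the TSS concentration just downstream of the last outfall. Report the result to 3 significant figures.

Below outfall 1: Q → 40.36 m³/s, C = (39.50·5.100 + 0.8600·208.0)/40.36 = 9.423 mg/L.
Below outfall 2: Q → 42.15 m³/s, C = (40.36·9.423 + 1.790·260.0)/42.15 = 20.06 mg/L.
Below outfall 3: Q → 44.59 m³/s, C = (42.15·20.06 + 2.440·590.0)/44.59 = 51.25 mg/L.

51.3 mg/L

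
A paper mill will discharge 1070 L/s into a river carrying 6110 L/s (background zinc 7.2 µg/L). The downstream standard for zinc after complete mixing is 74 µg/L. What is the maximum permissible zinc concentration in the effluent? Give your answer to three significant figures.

At the limit, (Qr·Cr + Qe·Cₑ)/(Qr + Qe) = 74:
Cₑ = (7180·74 − 6110·7.200) / 1070 = 455.4 µg/L.

455 µg/L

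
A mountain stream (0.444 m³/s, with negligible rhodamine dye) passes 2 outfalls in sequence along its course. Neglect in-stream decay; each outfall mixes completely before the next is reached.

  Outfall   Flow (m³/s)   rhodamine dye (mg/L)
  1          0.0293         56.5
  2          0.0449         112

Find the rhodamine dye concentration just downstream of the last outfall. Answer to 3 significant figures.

Below outfall 1: Q → 0.4733 m³/s, C = (0.4440·0 + 0.02930·56.50)/0.4733 = 3.498 mg/L.
Below outfall 2: Q → 0.5182 m³/s, C = (0.4733·3.498 + 0.04490·112.0)/0.5182 = 12.90 mg/L.

12.9 mg/L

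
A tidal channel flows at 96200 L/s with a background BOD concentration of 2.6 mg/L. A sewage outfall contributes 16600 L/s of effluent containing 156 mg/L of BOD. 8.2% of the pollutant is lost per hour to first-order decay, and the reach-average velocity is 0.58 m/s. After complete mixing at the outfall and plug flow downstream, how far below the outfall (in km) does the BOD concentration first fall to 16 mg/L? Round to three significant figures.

11.1 km

After mixing, C = (96200·2.600 + 16600·156.0) / 112800 = 2840000/112800 = 25.17 mg/L.
8.2%/h lost → k = −ln(1 − 0.082) = 0.08556 h⁻¹.
Set 25.17·exp(−k·t) = 16 → t = ln(25.17/16)/k = 19070 s = 5.298 h.
Distance = v·t = 0.58·19070 = 11060 m = 11.06 km.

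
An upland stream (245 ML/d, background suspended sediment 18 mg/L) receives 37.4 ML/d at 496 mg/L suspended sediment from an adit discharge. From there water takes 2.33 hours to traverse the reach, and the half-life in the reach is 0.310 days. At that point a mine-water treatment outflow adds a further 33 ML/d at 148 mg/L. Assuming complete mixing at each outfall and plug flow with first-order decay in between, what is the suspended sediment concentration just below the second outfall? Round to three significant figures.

After mixing, C = (245.0·18.00 + 37.40·496.0) / 282.4 = 22960/282.4 = 81.30 mg/L; combined flow 282.4 ML/d.
Half-life 0.310 d → k = ln 2 / 0.310 = 2.236 d⁻¹.
After decay, C = 81.30 × e^(−kt) = 81.30 × 0.8049 = 65.44 mg/L.
Second outfall: C = (282.4·65.44 + 33.00·148.0)/315.4 = 74.08 mg/L.

74.1 mg/L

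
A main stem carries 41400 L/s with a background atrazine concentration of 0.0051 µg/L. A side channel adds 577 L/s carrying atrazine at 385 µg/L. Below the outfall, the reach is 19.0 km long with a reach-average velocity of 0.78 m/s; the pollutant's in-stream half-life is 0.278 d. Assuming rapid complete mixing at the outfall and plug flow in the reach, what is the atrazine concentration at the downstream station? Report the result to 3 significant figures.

After mixing, C = (41400·0.005100 + 577.0·385.0) / 41980 = 222400/41980 = 5.297 µg/L.
Travel time t = 19.0·1000 / 0.78 = 24360 s = 6.766 h.
Half-life 0.278 d → k = ln 2 / 0.278 = 2.493 d⁻¹.
After decay, C = 5.297 × e^(−kt) = 5.297 × 0.4951 = 2.623 µg/L.

2.62 µg/L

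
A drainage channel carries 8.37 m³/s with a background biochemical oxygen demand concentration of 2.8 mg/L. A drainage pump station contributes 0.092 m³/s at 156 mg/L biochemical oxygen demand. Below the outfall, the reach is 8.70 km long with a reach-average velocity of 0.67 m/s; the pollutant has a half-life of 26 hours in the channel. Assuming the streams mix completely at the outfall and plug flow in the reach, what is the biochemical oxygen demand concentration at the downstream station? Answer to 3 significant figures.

After mixing, C = (8.370·2.800 + 0.09200·156.0) / 8.462 = 37.79/8.462 = 4.466 mg/L.
Travel time t = 8.70·1000 / 0.67 = 12990 s = 3.607 h.
Half-life 26 h → k = ln 2 / 26 = 0.02666 h⁻¹ = 0.6398 d⁻¹.
First-order decay: C = 4.466·exp(−k·t) = 4.466·0.9083 = 4.056 mg/L.

4.06 mg/L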